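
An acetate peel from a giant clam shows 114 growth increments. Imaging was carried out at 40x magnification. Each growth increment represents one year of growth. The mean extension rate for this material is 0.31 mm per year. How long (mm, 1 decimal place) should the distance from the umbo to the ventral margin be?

The record spans 114 years at 0.31 mm per year.
Length ≈ 0.31 × 114 = 35.3 mm.

35.3 mm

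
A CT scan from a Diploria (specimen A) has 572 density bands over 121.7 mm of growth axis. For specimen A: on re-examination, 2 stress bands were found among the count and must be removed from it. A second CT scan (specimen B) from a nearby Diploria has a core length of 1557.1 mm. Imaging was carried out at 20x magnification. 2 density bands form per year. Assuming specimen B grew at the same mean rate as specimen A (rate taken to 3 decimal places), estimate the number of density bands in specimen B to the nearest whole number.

Specimen A: after corrections the count is 572 − 2 = 570 density bands.
Specimen A: with 2 density bands per year, 570 / 2 = 285 years.
A: Mean rate = 121.7 mm / 285 years ≈ 0.427 mm per year.
B spans 1557.1 / 0.427 = 3646.60 years; at 2 density bands per year that is 3646.60 × 2 ≈ 7293 density bands.

7293 density bands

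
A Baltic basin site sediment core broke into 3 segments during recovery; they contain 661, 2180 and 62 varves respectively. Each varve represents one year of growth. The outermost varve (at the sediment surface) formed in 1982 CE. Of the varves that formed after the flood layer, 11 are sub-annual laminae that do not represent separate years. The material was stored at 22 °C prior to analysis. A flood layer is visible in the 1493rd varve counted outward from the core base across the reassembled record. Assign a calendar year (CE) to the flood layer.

583 CE

Total varves = 661 + 2180 + 62 = 2903.
Between varve 1493 and the sediment surface there are 2903 − 1493 = 1410 varves.
1410 − 11 false = 1399 true varves after the flood layer.
1982 − 1399 = 583 CE.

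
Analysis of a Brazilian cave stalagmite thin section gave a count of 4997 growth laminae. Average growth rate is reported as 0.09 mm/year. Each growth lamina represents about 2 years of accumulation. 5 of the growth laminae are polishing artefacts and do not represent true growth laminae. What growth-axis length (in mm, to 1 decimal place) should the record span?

After corrections the count is 4997 − 5 = 4992 growth laminae.
Multiplying by 2 years per growth lamina: 4992 × 2 = 9984 years.
Predicted length = 0.09 mm/year × 9984 years = 898.6 mm.

898.6 mm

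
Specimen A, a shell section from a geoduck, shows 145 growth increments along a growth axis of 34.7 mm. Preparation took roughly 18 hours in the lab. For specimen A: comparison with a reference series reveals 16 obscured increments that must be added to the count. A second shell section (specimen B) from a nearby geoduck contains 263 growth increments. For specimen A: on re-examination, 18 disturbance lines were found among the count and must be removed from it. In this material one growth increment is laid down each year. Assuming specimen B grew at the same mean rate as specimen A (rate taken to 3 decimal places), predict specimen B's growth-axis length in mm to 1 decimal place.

Specimen A: true growth increment count = 145 − 18 + 16 = 143.
A: Extension rate ≈ 34.7 / 143 = 0.243 mm per year.
B's length ≈ 0.243 × 263 = 63.9 mm.

63.9 mm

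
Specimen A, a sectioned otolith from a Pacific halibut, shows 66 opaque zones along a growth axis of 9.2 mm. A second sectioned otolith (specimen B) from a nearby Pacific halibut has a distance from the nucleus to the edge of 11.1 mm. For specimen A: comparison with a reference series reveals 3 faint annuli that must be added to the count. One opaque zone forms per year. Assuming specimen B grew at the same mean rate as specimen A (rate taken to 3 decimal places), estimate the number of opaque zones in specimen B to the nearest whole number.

Specimen A: after corrections the count is 66 + 3 = 69 opaque zones.
A: Extension rate ≈ 9.2 / 69 = 0.133 mm/yr.
B spans 11.1 / 0.133 = 83.46 years ≈ 83 opaque zones.

83 opaque zones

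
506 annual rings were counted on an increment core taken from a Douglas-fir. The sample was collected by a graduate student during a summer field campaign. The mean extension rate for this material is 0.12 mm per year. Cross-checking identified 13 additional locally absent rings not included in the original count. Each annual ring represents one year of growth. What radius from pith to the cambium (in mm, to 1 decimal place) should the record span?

62.3 mm

After corrections the count is 506 + 13 = 519 annual rings.
519 years at 0.12 mm/year gives 0.12 × 519 = 62.3 mm.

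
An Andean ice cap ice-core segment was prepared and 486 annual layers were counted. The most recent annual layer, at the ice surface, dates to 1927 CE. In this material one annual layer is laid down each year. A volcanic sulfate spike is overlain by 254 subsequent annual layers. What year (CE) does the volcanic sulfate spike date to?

1673 CE

There are 254 annual layers younger than the volcanic sulfate spike.
The annual layer at the ice surface is 1927 CE, so the volcanic sulfate spike dates to 1927 − 254 = 1673 CE.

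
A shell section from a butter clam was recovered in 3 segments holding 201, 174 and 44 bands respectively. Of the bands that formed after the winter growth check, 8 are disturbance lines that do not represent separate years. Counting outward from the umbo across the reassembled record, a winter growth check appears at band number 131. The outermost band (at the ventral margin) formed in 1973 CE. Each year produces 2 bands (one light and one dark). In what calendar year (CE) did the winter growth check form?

Total bands = 201 + 174 + 44 = 419.
Between band 131 and the ventral margin there are 419 − 131 = 288 bands.
288 − 8 false = 280 true bands after the winter growth check.
With 2 bands per year, 280 / 2 = 140 years.
The band at the ventral margin is 1973 CE, so the winter growth check dates to 1973 − 140 = 1833 CE.

1833 CE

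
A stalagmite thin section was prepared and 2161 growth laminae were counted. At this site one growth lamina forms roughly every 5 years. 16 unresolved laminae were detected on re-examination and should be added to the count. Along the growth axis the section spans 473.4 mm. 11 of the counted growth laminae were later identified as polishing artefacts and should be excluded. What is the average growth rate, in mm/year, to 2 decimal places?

Correcting the raw count gives 2161 − 11 + 16 = 2166 true growth laminae.
2166 growth laminae at 5 years each span 2166 × 5 = 10830 years.
473.4 mm over 10830 years gives 473.4 / 10830 ≈ 0.04 mm/year.

0.04 mm/year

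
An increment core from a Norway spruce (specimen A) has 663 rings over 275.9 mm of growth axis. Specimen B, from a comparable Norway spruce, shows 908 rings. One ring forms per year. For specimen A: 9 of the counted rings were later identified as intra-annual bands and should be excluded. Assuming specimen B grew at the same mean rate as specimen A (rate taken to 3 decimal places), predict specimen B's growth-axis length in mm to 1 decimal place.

383.2 mm

Specimen A: adjusted count: 663 − 9 = 654 rings.
A: 275.9 mm over 654 years gives 275.9 / 654 ≈ 0.422 mm/yr.
For B, 0.422 mm/year × 908 years = 383.2 mm.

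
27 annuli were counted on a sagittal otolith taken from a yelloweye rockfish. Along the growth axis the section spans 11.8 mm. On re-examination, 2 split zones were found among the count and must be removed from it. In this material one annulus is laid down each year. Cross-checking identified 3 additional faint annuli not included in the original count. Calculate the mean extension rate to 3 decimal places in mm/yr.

0.421 mm/yr

After corrections the count is 27 − 2 + 3 = 28 annuli.
11.8 mm over 28 years gives 11.8 / 28 ≈ 0.421 mm/yr.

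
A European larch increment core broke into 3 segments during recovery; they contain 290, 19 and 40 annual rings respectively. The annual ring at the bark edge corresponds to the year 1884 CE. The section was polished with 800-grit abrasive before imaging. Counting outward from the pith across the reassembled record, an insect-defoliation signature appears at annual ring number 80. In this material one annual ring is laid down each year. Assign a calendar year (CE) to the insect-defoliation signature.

1615 CE

Total annual rings = 290 + 19 + 40 = 349.
The insect-defoliation signature sits at annual ring 80 from the pith, so 349 − 80 = 269 annual rings formed after it.
1884 − 269 = 1615 CE.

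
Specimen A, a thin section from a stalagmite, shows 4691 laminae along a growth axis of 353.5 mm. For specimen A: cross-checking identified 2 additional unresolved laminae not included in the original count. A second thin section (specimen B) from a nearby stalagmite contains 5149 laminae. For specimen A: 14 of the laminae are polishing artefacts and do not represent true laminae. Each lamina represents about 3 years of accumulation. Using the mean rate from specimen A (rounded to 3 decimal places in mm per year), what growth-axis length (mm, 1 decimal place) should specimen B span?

386.2 mm

Specimen A: adjusted count: 4691 − 14 + 2 = 4679 laminae.
Specimen A: at 3 years per lamina, 4679 × 3 = 14037 years.
A: Mean rate = 353.5 mm / 14037 years ≈ 0.025 mm per year.
Specimen B: at 3 years per lamina, 5149 × 3 = 15447 years. For B, 0.025 mm/year × 15447 years = 386.2 mm.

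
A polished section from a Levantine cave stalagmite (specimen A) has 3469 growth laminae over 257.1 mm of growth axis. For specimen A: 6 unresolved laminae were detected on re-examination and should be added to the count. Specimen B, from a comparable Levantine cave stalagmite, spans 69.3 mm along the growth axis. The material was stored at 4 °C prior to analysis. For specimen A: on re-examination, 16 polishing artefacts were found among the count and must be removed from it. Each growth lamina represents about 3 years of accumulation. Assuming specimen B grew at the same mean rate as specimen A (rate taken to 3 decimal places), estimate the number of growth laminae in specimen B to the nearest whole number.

Specimen A: true growth lamina count = 3469 − 16 + 6 = 3459.
Specimen A: multiplying by 3 years per growth lamina: 3459 × 3 = 10377 years.
A: 257.1 mm over 10377 years gives 257.1 / 10377 ≈ 0.025 mm per year.
B spans 69.3 / 0.025 = 2772.00 years; at 3 years per growth lamina that is 2772.00 / 3 ≈ 924 growth laminae.

924 growth laminae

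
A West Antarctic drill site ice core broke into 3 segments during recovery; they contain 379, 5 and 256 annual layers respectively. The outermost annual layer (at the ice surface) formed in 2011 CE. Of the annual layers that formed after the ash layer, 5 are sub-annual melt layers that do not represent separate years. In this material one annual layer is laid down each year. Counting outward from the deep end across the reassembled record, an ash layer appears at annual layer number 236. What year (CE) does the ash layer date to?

Total annual layers = 379 + 5 + 256 = 640.
Between annual layer 236 and the ice surface there are 640 − 236 = 404 annual layers.
Excluding 5 false annual layers: 404 − 5 = 399.
Counting back 399 years from 2011 CE places the ash layer in 2011 − 399 = 1612 CE.

1612 CE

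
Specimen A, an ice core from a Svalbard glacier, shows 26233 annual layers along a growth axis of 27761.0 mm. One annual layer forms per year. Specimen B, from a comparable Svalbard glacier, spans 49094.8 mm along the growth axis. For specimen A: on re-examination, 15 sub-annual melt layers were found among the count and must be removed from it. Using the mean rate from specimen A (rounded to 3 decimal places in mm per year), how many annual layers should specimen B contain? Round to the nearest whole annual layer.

Specimen A: true annual layer count = 26233 − 15 = 26218.
A: Extension rate ≈ 27761.0 / 26218 = 1.059 mm/year.
For B, 49094.8 / 1.059 = 46359.58 years ≈ 46360 annual layers.

46360 annual layers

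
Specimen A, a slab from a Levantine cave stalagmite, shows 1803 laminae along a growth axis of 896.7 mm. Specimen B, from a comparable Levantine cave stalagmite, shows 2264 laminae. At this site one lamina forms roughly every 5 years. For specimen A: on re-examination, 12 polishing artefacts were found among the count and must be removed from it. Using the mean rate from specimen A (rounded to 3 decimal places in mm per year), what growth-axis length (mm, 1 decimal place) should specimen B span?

Specimen A: after corrections the count is 1803 − 12 = 1791 laminae.
Specimen A: 1791 laminae at 5 years each span 1791 × 5 = 8955 years.
A: 896.7 mm over 8955 years gives 896.7 / 8955 ≈ 0.100 mm/year.
Specimen B: at 5 years per lamina, 2264 × 5 = 11320 years. For B, 0.100 mm/year × 11320 years = 1132.0 mm.

1132.0 mm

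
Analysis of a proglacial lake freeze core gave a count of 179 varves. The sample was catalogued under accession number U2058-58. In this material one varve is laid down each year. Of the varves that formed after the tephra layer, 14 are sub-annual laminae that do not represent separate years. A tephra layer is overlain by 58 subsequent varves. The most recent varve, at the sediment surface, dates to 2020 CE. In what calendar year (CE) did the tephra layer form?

1976 CE

58 varves post-date the tephra layer.
Removing the 14 false varves leaves 58 − 14 = 44 true varves beyond the tephra layer.
2020 − 44 = 1976 CE.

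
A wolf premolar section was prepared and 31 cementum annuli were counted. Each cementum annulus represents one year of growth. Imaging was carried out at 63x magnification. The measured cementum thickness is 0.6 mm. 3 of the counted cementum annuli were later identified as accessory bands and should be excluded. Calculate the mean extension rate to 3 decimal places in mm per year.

0.021 mm per year

Correcting the raw count gives 31 − 3 = 28 true cementum annuli.
Extension rate ≈ 0.6 / 28 = 0.021 mm per year.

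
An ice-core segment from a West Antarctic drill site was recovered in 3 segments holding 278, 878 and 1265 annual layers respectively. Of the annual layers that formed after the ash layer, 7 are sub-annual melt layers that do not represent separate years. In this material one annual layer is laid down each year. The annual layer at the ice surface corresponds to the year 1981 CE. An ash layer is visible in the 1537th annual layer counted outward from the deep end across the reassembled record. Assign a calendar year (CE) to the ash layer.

Total annual layers = 278 + 878 + 1265 = 2421.
The ash layer sits at annual layer 1537 from the deep end, so 2421 − 1537 = 884 annual layers formed after it.
Excluding 7 false annual layers: 884 − 7 = 877.
Counting back 877 years from 1981 CE places the ash layer in 1981 − 877 = 1104 CE.

1104 CE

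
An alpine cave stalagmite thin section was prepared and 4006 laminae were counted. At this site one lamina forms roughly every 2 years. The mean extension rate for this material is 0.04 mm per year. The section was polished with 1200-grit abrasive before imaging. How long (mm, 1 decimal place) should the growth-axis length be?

320.5 mm

At 2 years per lamina, 4006 × 2 = 8012 years.
8012 years at 0.04 mm/year gives 0.04 × 8012 = 320.5 mm.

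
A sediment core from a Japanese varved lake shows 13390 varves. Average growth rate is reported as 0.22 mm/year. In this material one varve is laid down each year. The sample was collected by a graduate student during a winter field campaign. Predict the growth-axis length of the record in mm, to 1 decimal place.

2945.8 mm

The record spans 13390 years at 0.22 mm per year.
Length ≈ 0.22 × 13390 = 2945.8 mm.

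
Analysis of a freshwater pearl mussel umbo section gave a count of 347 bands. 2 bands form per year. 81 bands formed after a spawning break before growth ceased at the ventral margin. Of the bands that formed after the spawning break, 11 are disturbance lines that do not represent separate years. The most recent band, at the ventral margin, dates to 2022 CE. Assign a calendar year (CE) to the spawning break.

81 bands formed after the spawning break.
Excluding 11 false bands: 81 − 11 = 70.
70 bands at 2 per year is 70 / 2 = 35 years.
Counting back 35 years from 2022 CE places the spawning break in 2022 − 35 = 1987 CE.

1987 CE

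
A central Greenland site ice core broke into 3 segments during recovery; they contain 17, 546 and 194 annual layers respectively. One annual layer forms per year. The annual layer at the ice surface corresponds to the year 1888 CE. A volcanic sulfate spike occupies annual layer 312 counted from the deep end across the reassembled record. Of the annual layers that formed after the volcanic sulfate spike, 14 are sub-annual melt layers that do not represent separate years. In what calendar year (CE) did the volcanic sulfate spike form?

1457 CE

Total annual layers = 17 + 546 + 194 = 757.
757 − 312 = 445 annual layers lie beyond the volcanic sulfate spike toward the ice surface.
445 − 14 false = 431 true annual layers after the volcanic sulfate spike.
Counting back 431 years from 1888 CE places the volcanic sulfate spike in 1888 − 431 = 1457 CE.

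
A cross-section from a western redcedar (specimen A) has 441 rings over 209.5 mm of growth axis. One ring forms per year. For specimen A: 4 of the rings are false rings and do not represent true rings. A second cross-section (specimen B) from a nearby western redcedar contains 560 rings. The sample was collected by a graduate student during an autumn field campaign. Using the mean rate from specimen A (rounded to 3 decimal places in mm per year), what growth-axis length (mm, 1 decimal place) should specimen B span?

268.2 mm

Specimen A: adjusted count: 441 − 4 = 437 rings.
A: Mean rate = 209.5 mm / 437 years ≈ 0.479 mm/year.
Length of B = 0.479 × 560 = 268.2 mm.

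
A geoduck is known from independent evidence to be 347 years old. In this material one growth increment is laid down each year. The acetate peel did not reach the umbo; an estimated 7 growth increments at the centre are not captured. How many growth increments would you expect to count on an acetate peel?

At one growth increment per year, 347 years correspond to 347 growth increments.
347 − 7 missed = 340 growth increments expected in the prepared section.

340 growth increments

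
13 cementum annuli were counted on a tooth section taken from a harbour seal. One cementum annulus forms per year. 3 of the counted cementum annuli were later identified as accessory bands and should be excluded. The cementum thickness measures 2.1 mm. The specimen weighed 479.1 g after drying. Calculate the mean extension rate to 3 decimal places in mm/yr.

0.210 mm/yr

Correcting the raw count gives 13 − 3 = 10 true cementum annuli.
Extension rate ≈ 2.1 / 10 = 0.210 mm/yr.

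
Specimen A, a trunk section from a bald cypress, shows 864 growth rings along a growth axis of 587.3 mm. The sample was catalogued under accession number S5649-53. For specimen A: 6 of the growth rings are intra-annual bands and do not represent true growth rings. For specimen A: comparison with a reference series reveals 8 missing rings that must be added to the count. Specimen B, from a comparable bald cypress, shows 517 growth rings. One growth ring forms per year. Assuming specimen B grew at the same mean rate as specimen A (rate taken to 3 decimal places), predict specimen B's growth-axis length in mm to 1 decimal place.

350.5 mm

Specimen A: adjusted count: 864 − 6 + 8 = 866 growth rings.
A: 587.3 mm over 866 years gives 587.3 / 866 ≈ 0.678 mm/year.
Length of B = 0.678 × 517 = 350.5 mm.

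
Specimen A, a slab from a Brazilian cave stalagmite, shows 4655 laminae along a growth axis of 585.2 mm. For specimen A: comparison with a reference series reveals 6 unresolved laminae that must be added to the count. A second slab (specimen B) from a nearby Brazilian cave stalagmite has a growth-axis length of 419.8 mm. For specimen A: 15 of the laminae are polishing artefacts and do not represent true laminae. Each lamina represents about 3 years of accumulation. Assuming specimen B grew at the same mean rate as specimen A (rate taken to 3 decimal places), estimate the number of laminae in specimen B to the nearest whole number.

3332 laminae

Specimen A: after corrections the count is 4655 − 15 + 6 = 4646 laminae.
Specimen A: multiplying by 3 years per lamina: 4646 × 3 = 13938 years.
A: 585.2 mm over 13938 years gives 585.2 / 13938 ≈ 0.042 mm/year.
B spans 419.8 / 0.042 = 9995.24 years; at 3 years per lamina that is 9995.24 / 3 ≈ 3332 laminae.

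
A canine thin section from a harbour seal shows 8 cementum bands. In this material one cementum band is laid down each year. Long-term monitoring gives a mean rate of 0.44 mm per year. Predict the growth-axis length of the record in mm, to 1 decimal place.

3.5 mm

8 years of growth are recorded.
Predicted length = 0.44 mm/year × 8 years = 3.5 mm.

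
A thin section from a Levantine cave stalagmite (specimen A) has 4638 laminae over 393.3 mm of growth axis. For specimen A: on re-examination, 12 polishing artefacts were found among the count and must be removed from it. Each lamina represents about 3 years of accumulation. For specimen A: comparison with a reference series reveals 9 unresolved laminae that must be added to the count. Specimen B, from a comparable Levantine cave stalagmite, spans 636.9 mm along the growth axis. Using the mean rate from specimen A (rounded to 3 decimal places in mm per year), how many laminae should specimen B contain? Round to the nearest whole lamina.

Specimen A: true lamina count = 4638 − 12 + 9 = 4635.
Specimen A: multiplying by 3 years per lamina: 4635 × 3 = 13905 years.
A: Extension rate ≈ 393.3 / 13905 = 0.028 mm per year.
For B, 636.9 / 0.028 = 22746.43 years; at 3 years per lamina that is 22746.43 / 3 ≈ 7582 laminae.

7582 laminae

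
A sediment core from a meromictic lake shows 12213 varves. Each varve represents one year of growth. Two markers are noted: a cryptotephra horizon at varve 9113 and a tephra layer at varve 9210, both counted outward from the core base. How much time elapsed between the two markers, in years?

The two markers are separated by 9210 − 9113 = 97 varves.
One varve per year makes the interval 97 years.

97 yr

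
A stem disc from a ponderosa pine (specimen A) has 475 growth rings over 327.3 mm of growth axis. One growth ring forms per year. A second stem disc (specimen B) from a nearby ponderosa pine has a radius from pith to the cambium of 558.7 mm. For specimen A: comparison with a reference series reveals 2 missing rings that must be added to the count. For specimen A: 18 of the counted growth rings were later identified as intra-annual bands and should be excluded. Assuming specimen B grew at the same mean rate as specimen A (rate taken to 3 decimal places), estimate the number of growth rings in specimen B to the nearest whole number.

Specimen A: correcting the raw count gives 475 − 18 + 2 = 459 true growth rings.
A: Mean rate = 327.3 mm / 459 years ≈ 0.713 mm/year.
Specimen B: 558.7 mm / 0.713 mm per year = 783.59 years ≈ 784 growth rings.

784 growth rings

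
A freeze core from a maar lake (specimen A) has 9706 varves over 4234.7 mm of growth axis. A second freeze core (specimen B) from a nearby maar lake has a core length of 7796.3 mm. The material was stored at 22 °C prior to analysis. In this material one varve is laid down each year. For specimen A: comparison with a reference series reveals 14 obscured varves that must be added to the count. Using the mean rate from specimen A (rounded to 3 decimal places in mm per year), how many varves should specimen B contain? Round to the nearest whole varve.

17881 varves

Specimen A: after corrections the count is 9706 + 14 = 9720 varves.
A: 4234.7 mm over 9720 years gives 4234.7 / 9720 ≈ 0.436 mm/yr.
B spans 7796.3 / 0.436 = 17881.42 years ≈ 17881 varves.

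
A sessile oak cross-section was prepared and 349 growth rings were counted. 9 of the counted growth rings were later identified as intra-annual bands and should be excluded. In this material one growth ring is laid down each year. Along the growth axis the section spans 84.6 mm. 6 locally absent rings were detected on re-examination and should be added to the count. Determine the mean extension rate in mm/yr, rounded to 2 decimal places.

Correcting the raw count gives 349 − 9 + 6 = 346 true growth rings.
84.6 mm over 346 years gives 84.6 / 346 ≈ 0.24 mm/yr.

0.24 mm/yr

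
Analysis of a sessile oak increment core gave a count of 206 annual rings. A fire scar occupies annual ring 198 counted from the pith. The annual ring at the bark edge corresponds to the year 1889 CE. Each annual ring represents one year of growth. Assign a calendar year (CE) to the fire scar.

The fire scar sits at annual ring 198 from the pith, so 206 − 198 = 8 annual rings formed after it.
1889 − 8 = 1881 CE.

1881 CE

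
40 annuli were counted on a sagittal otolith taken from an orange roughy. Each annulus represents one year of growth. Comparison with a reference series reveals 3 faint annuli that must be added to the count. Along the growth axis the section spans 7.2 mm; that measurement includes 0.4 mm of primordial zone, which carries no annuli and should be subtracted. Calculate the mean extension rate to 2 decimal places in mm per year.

Adjusted count: 40 + 3 = 43 annuli.
Removing the 0.4 mm offcut leaves 7.2 − 0.4 = 6.8 mm.
Mean rate = 6.8 mm / 43 years ≈ 0.16 mm per year.

0.16 mm per year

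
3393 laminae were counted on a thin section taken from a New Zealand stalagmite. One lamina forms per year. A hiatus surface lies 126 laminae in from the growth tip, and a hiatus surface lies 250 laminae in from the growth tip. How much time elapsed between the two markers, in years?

124 yr

The two markers are separated by 250 − 126 = 124 laminae.
At one lamina per year, 124 years elapsed between them.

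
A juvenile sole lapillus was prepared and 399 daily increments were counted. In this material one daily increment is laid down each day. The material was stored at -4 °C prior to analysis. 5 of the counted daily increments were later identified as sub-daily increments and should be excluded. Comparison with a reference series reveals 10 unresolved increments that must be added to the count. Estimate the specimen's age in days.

Correcting the raw count gives 399 − 5 + 10 = 404 true daily increments.
With a one-to-one daily increment periodicity this is 404 days.

404 days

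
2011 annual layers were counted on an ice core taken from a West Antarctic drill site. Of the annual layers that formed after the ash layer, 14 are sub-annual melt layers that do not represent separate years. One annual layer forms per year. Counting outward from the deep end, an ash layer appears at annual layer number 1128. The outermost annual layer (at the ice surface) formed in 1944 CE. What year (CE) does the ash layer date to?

The ash layer sits at annual layer 1128 from the deep end, so 2011 − 1128 = 883 annual layers formed after it.
Removing the 14 false annual layers leaves 883 − 14 = 869 true annual layers beyond the ash layer.
Counting back 869 years from 1944 CE places the ash layer in 1944 − 869 = 1075 CE.

1075 CE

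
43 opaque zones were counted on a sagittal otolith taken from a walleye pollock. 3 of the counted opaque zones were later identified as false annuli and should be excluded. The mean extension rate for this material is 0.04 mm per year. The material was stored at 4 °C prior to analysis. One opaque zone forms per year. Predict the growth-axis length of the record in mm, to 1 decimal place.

1.6 mm

True opaque zone count = 43 − 3 = 40.
40 years at 0.04 mm/year gives 0.04 × 40 = 1.6 mm.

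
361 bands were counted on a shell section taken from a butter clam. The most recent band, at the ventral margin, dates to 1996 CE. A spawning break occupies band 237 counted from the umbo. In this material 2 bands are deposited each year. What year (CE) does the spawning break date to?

1934 CE

The spawning break sits at band 237 from the umbo, so 361 − 237 = 124 bands formed after it.
Dividing by 2 bands per year: 124 / 2 = 62 years.
1996 − 62 = 1934 CE.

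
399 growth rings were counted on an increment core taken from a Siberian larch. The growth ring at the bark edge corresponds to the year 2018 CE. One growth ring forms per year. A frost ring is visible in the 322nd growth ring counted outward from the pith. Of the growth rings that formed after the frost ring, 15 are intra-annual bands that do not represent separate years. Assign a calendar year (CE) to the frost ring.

1956 CE

399 − 322 = 77 growth rings lie beyond the frost ring toward the bark edge.
Removing the 15 false growth rings leaves 77 − 15 = 62 true growth rings beyond the frost ring.
2018 − 62 = 1956 CE.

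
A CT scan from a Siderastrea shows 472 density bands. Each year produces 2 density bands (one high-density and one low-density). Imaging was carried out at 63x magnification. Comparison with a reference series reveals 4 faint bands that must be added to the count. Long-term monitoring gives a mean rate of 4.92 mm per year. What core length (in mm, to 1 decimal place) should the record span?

1171.0 mm

Correcting the raw count gives 472 + 4 = 476 true density bands.
Dividing by 2 density bands per year: 476 / 2 = 238 years.
Predicted length = 4.92 mm/year × 238 years = 1171.0 mm.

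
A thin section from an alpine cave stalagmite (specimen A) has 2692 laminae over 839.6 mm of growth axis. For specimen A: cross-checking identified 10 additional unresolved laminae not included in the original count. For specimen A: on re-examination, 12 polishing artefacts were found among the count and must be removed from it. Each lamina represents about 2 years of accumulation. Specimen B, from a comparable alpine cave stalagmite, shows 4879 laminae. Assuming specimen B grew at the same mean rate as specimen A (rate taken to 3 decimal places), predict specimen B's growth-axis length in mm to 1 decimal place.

Specimen A: after corrections the count is 2692 − 12 + 10 = 2690 laminae.
Specimen A: multiplying by 2 years per lamina: 2690 × 2 = 5380 years.
A: 839.6 mm over 5380 years gives 839.6 / 5380 ≈ 0.156 mm/yr.
Specimen B: at 2 years per lamina, 4879 × 2 = 9758 years. B's length ≈ 0.156 × 9758 = 1522.2 mm.

1522.2 mm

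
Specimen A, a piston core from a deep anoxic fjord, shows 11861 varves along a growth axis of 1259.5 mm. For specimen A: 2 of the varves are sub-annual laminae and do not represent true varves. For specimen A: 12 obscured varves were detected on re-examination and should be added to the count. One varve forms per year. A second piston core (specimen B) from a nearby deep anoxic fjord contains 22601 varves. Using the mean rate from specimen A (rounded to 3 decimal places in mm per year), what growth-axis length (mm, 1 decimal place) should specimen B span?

2395.7 mm

Specimen A: adjusted count: 11861 − 2 + 12 = 11871 varves.
A: Extension rate ≈ 1259.5 / 11871 = 0.106 mm per year.
Length of B = 0.106 × 22601 = 2395.7 mm.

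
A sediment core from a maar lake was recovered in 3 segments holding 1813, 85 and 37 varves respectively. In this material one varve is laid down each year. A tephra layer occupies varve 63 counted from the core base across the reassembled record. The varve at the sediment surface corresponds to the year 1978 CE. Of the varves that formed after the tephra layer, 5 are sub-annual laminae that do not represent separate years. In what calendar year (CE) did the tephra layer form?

Total varves = 1813 + 85 + 37 = 1935.
Between varve 63 and the sediment surface there are 1935 − 63 = 1872 varves.
Excluding 5 false varves: 1872 − 5 = 1867.
Counting back 1867 years from 1978 CE places the tephra layer in 1978 − 1867 = 111 CE.

111 CE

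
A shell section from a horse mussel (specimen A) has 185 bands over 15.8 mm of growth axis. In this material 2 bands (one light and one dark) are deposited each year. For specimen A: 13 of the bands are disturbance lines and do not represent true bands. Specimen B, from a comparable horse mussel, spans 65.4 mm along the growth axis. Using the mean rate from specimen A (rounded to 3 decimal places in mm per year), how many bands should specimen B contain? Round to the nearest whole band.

711 bands

Specimen A: adjusted count: 185 − 13 = 172 bands.
Specimen A: dividing by 2 bands per year: 172 / 2 = 86 years.
A: Mean rate = 15.8 mm / 86 years ≈ 0.184 mm/year.
B spans 65.4 / 0.184 = 355.43 years; at 2 bands per year that is 355.43 × 2 ≈ 711 bands.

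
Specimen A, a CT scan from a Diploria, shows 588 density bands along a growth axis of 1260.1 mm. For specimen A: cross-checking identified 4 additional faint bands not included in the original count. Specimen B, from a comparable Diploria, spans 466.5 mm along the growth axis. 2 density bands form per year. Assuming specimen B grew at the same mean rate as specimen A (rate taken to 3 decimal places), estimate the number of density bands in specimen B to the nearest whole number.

219 density bands

Specimen A: correcting the raw count gives 588 + 4 = 592 true density bands.
Specimen A: 592 density bands at 2 per year is 592 / 2 = 296 years.
A: Extension rate ≈ 1260.1 / 296 = 4.257 mm/year.
Specimen B: 466.5 mm / 4.257 mm per year = 109.58 years; at 2 density bands per year that is 109.58 × 2 ≈ 219 density bands.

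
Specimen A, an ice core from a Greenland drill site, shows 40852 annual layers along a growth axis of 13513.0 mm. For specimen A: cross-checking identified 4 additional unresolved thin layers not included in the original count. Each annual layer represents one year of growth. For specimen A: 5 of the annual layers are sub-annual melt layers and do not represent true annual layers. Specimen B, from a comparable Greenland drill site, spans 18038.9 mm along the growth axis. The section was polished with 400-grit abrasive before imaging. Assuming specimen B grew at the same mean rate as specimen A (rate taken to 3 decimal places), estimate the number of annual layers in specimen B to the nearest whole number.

54498 annual layers

Specimen A: correcting the raw count gives 40852 − 5 + 4 = 40851 true annual layers.
A: Extension rate ≈ 13513.0 / 40851 = 0.331 mm per year.
For B, 18038.9 / 0.331 = 54498.19 years ≈ 54498 annual layers.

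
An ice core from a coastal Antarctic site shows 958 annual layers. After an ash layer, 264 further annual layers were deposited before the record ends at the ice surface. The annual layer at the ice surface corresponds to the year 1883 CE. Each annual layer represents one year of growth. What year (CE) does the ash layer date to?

There are 264 annual layers younger than the ash layer.
The annual layer at the ice surface is 1883 CE, so the ash layer dates to 1883 − 264 = 1619 CE.

1619 CE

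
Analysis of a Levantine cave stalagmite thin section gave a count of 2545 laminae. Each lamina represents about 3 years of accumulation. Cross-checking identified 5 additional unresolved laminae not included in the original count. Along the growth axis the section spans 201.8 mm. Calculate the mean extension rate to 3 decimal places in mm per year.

Correcting the raw count gives 2545 + 5 = 2550 true laminae.
2550 laminae at 3 years each span 2550 × 3 = 7650 years.
Extension rate ≈ 201.8 / 7650 = 0.026 mm per year.

0.026 mm per year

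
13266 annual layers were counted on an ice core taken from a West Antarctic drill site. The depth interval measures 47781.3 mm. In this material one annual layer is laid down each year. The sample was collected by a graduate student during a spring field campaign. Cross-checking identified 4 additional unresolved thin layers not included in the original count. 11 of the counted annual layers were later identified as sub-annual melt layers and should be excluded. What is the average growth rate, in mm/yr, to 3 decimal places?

3.604 mm/yr

Adjusted count: 13266 − 11 + 4 = 13259 annual layers.
47781.3 mm over 13259 years gives 47781.3 / 13259 ≈ 3.604 mm/yr.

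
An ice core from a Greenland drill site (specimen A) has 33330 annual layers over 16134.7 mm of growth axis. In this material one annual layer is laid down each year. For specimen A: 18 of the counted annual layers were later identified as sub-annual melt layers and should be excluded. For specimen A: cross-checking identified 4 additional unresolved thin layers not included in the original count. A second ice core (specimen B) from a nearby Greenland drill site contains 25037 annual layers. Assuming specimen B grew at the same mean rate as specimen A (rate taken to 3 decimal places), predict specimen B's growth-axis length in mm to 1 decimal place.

Specimen A: correcting the raw count gives 33330 − 18 + 4 = 33316 true annual layers.
A: 16134.7 mm over 33316 years gives 16134.7 / 33316 ≈ 0.484 mm/yr.
Length of B = 0.484 × 25037 = 12117.9 mm.

12117.9 mm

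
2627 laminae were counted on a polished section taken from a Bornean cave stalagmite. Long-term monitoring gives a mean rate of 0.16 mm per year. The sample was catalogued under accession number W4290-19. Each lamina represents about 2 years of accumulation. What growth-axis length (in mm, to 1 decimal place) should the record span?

840.6 mm

2627 laminae at 2 years each span 2627 × 2 = 5254 years.
Length ≈ 0.16 × 5254 = 840.6 mm.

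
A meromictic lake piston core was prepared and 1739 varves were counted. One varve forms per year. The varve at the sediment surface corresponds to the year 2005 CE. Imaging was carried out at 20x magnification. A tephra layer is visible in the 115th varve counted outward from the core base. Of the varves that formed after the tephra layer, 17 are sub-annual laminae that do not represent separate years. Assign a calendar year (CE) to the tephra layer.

398 CE

1739 − 115 = 1624 varves lie beyond the tephra layer toward the sediment surface.
1624 − 17 false = 1607 true varves after the tephra layer.
2005 − 1607 = 398 CE.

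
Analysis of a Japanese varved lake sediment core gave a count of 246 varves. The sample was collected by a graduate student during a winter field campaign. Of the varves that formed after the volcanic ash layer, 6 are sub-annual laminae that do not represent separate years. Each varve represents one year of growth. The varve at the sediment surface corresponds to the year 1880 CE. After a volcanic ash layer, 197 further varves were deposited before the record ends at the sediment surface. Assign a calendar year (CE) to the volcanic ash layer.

1689 CE

197 varves formed after the volcanic ash layer.
Removing the 6 false varves leaves 197 − 6 = 191 true varves beyond the volcanic ash layer.
1880 − 191 = 1689 CE.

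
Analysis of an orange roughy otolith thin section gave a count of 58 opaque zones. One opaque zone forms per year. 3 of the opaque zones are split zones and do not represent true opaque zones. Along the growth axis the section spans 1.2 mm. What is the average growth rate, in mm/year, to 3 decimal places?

0.022 mm/year

Adjusted count: 58 − 3 = 55 opaque zones.
Extension rate ≈ 1.2 / 55 = 0.022 mm/year.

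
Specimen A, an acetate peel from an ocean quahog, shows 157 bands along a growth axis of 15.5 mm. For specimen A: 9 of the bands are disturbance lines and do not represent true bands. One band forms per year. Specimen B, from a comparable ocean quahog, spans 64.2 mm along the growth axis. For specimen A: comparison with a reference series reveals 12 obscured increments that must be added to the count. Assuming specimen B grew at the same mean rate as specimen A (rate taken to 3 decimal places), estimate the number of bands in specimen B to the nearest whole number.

662 bands

Specimen A: true band count = 157 − 9 + 12 = 160.
A: 15.5 mm over 160 years gives 15.5 / 160 ≈ 0.097 mm/yr.
For B, 64.2 / 0.097 = 661.86 years ≈ 662 bands.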